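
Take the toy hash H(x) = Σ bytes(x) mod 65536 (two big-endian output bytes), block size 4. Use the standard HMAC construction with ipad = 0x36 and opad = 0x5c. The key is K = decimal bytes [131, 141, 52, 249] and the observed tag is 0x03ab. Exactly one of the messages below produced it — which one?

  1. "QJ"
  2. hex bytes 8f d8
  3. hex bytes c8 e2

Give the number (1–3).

Key decimal bytes [131, 141, 52, 249] = 83 8d 34 f9 is exactly B = 4 bytes: K' = 83 8d 34 f9.
K' ⊕ ipad = b5 bb 02 cf; K' ⊕ opad = df d1 68 a5.
m1: inner = H(b5 bb 02 cf 51 4a) = 02 dc; tag = H(df d1 68 a5 02 dc) = 039b
m2: inner = H(b5 bb 02 cf 8f d8) = 03 a8; tag = H(df d1 68 a5 03 a8) = 0368
m3: inner = H(b5 bb 02 cf c8 e2) = 03 eb; tag = H(df d1 68 a5 03 eb) = 03ab ← matches

3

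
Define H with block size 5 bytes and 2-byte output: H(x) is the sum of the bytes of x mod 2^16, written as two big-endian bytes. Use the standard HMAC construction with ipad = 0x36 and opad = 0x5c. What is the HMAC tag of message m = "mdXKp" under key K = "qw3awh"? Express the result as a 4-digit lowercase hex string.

Key "qw3awh" = 71 77 33 61 77 68 is 6 bytes > B = 5, so hash it first: H(key) = 02 5b, then zero-pad to 5 bytes: K' = 02 5b 00 00 00.
K' ⊕ ipad = 34 6d 36 36 36.  K' ⊕ opad = 5e 07 5c 5c 5c.
Inner input = (K'⊕ipad) ∥ m = 34 6d 36 36 36 ∥ 6d 64 58 4b 70.
Inner hash: sum = 52+109+54+54+54+109+100+88+75+112 = 807 → 03 27.
Outer input = (K'⊕opad) ∥ inner = 5e 07 5c 5c 5c ∥ 03 27.
Outer hash (tag): sum = 94+7+92+92+92+3+39 = 419 → 01 a3.

01a3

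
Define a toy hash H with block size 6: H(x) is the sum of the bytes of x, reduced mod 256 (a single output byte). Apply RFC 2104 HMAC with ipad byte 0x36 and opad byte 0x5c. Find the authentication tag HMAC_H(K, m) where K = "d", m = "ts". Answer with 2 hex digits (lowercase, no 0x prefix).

4b

Key "d" = 64 is 1 byte ≤ B = 6; zero-pad to 6 bytes: K' = 64 00 00 00 00 00.
K' ⊕ ipad = 52 36 36 36 36 36.  K' ⊕ opad = 38 5c 5c 5c 5c 5c.
Inner input = (K'⊕ipad) ∥ m = 52 36 36 36 36 36 ∥ 74 73.
Inner hash: sum = 82+54+54+54+54+54+116+115 = 583; mod 256 = 71 → 47.
Outer input = (K'⊕opad) ∥ inner = 38 5c 5c 5c 5c 5c ∥ 47.
Outer hash (tag): sum = 56+92+92+92+92+92+71 = 587; mod 256 = 75 → 4b.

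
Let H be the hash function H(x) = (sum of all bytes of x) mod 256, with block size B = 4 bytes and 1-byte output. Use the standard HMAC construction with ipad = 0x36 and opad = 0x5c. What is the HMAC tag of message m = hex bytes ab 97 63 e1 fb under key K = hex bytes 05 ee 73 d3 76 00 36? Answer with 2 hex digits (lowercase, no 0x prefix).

c3

Key hex bytes 05 ee 73 d3 76 00 36 is 7 bytes > B = 4, so hash it first: H(key) = e5, then zero-pad to 4 bytes: K' = e5 00 00 00.
K' ⊕ ipad = d3 36 36 36.  K' ⊕ opad = b9 5c 5c 5c.
Inner input = (K'⊕ipad) ∥ m = d3 36 36 36 ∥ ab 97 63 e1 fb.
Inner hash: sum = 211+54+54+54+171+151+99+225+251 = 1270; mod 256 = 246 → f6.
Outer input = (K'⊕opad) ∥ inner = b9 5c 5c 5c ∥ f6.
Outer hash (tag): sum = 185+92+92+92+246 = 707; mod 256 = 195 → c3.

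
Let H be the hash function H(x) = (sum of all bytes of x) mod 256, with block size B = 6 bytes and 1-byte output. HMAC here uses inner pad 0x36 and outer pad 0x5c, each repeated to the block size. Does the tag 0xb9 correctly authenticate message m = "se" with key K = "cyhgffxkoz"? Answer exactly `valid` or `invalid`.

Key "cyhgffxkoz" = 63 79 68 67 66 66 78 6b 6f 7a is 10 bytes > B = 6, so hash it first: H(key) = 43, then zero-pad to 6 bytes: K' = 43 00 00 00 00 00.
K' ⊕ ipad = 75 36 36 36 36 36; K' ⊕ opad = 1f 5c 5c 5c 5c 5c.
Inner hash: sum = 117+54+54+54+54+54+115+101 = 603; mod 256 = 91 → 5b.
Outer hash (recomputed tag): sum = 31+92+92+92+92+92+91 = 582; mod 256 = 70 → 46.
Recomputed tag = 46; claimed = b9 → mismatch.

invalid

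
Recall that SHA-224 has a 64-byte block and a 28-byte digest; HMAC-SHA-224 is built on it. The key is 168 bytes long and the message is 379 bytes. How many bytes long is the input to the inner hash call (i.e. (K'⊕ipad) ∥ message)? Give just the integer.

443

Key is 168 > 64 bytes, so it is hashed to 28 bytes then zero-padded to 64: |K'| = 64.
Inner input = (K'⊕ipad) ∥ m → 64 + 379 = 443 bytes.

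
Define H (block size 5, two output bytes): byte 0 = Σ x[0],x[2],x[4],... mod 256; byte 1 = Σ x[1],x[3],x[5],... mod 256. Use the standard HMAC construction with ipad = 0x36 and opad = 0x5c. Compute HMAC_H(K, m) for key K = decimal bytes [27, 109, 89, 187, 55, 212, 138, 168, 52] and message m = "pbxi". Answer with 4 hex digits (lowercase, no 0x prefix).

9dea

Key decimal bytes [27, 109, 89, 187, 55, 212, 138, 168, 52] = 1b 6d 59 bb 37 d4 8a a8 34 is 9 bytes > B = 5, so hash it first: H(key) = 69 a4, then zero-pad to 5 bytes: K' = 69 a4 00 00 00.
K' ⊕ ipad = 5f 92 36 36 36.  K' ⊕ opad = 35 f8 5c 5c 5c.
Inner input = (K'⊕ipad) ∥ m = 5f 92 36 36 36 ∥ 70 62 78 69.
Inner hash: even-index sum = 406 mod 256 = 150; odd-index sum = 432 mod 256 = 176 → 96 b0.
Outer input = (K'⊕opad) ∥ inner = 35 f8 5c 5c 5c ∥ 96 b0.
Outer hash (tag): even-index sum = 413 mod 256 = 157; odd-index sum = 490 mod 256 = 234 → 9d ea.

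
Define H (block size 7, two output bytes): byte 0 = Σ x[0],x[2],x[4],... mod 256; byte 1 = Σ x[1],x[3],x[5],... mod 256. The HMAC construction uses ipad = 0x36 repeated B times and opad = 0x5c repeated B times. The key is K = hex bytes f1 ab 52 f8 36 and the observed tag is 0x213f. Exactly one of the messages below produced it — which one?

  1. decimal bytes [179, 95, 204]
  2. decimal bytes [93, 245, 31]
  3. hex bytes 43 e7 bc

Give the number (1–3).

Key hex bytes f1 ab 52 f8 36 is 5 bytes ≤ B = 7; zero-pad to 7 bytes: K' = f1 ab 52 f8 36 00 00.
K' ⊕ ipad = c7 9d 64 ce 00 36 36; K' ⊕ opad = ad f7 0e a4 6a 5c 5c.
m1: inner = H(c7 9d 64 ce 00 36 36 b3 5f cc) = c0 20; tag = H(ad f7 0e a4 6a 5c 5c c0 20) = a1b7
m2: inner = H(c7 9d 64 ce 00 36 36 5d f5 1f) = 56 1d; tag = H(ad f7 0e a4 6a 5c 5c 56 1d) = 9e4d
m3: inner = H(c7 9d 64 ce 00 36 36 43 e7 bc) = 48 a0; tag = H(ad f7 0e a4 6a 5c 5c 48 a0) = 213f ← matches

3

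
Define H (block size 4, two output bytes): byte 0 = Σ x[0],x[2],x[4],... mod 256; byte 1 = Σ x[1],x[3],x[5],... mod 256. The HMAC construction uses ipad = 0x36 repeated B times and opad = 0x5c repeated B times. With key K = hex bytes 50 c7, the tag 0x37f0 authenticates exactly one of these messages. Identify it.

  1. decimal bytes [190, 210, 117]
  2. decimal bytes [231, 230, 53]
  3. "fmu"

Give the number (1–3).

Key hex bytes 50 c7 is 2 bytes ≤ B = 4; zero-pad to 4 bytes: K' = 50 c7 00 00.
K' ⊕ ipad = 66 f1 36 36; K' ⊕ opad = 0c 9b 5c 5c.
m1: inner = H(66 f1 36 36 be d2 75) = cf f9; tag = H(0c 9b 5c 5c cf f9) = 37f0 ← matches
m2: inner = H(66 f1 36 36 e7 e6 35) = b8 0d; tag = H(0c 9b 5c 5c b8 0d) = 2004
m3: inner = H(66 f1 36 36 66 6d 75) = 77 94; tag = H(0c 9b 5c 5c 77 94) = df8b

1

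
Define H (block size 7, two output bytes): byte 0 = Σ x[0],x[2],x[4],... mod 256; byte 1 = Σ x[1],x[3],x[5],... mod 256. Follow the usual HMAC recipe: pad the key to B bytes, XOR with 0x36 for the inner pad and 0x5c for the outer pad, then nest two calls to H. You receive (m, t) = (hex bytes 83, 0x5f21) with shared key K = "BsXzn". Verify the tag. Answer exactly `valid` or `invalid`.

Key "BsXzn" = 42 73 58 7a 6e is 5 bytes ≤ B = 7; zero-pad to 7 bytes: K' = 42 73 58 7a 6e 00 00.
K' ⊕ ipad = 74 45 6e 4c 58 36 36; K' ⊕ opad = 1e 2f 04 26 32 5c 5c.
Inner hash: even-index sum = 368 mod 256 = 112; odd-index sum = 330 mod 256 = 74 → 70 4a.
Outer hash (recomputed tag): even-index sum = 250 mod 256 = 250; odd-index sum = 289 mod 256 = 33 → fa 21.
Recomputed tag = fa21; claimed = 5f21 → mismatch.

invalid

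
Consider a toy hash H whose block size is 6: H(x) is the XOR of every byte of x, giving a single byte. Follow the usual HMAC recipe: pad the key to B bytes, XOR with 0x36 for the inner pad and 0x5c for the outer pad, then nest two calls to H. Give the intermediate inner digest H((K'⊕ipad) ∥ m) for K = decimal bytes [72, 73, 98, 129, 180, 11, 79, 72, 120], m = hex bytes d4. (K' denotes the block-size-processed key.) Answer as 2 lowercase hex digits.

Key decimal bytes [72, 73, 98, 129, 180, 11, 79, 72, 120] = 48 49 62 81 b4 0b 4f 48 78 is 9 bytes > B = 6, so hash it first: H(key) = 22, then zero-pad to 6 bytes: K' = 22 00 00 00 00 00.
K' ⊕ ipad = 14 36 36 36 36 36.
Inner input = 14 36 36 36 36 36 ∥ d4.
Inner hash: XOR 14⊕36⊕36⊕36⊕36⊕36⊕d4 = f6.

f6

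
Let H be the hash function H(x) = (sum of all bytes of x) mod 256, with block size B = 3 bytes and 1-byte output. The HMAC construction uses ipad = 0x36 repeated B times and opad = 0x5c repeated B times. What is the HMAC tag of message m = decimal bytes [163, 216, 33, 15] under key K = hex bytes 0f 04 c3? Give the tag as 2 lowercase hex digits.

55

Key hex bytes 0f 04 c3 is exactly B = 3 bytes: K' = 0f 04 c3.
K' ⊕ ipad = 39 32 f5.  K' ⊕ opad = 53 58 9f.
Inner input = (K'⊕ipad) ∥ m = 39 32 f5 ∥ a3 d8 21 0f.
Inner hash: sum = 57+50+245+163+216+33+15 = 779; mod 256 = 11 → 0b.
Outer input = (K'⊕opad) ∥ inner = 53 58 9f ∥ 0b.
Outer hash (tag): sum = 83+88+159+11 = 341; mod 256 = 85 → 55.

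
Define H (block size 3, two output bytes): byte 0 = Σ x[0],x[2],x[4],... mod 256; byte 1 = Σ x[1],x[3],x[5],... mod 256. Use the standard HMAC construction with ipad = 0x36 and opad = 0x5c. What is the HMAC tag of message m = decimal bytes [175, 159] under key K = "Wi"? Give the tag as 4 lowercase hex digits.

756b

Key "Wi" = 57 69 is 2 bytes ≤ B = 3; zero-pad to 3 bytes: K' = 57 69 00.
K' ⊕ ipad = 61 5f 36.  K' ⊕ opad = 0b 35 5c.
Inner input = (K'⊕ipad) ∥ m = 61 5f 36 ∥ af 9f.
Inner hash: even-index sum = 310 mod 256 = 54; odd-index sum = 270 mod 256 = 14 → 36 0e.
Outer input = (K'⊕opad) ∥ inner = 0b 35 5c ∥ 36 0e.
Outer hash (tag): even-index sum = 117 mod 256 = 117; odd-index sum = 107 mod 256 = 107 → 75 6b.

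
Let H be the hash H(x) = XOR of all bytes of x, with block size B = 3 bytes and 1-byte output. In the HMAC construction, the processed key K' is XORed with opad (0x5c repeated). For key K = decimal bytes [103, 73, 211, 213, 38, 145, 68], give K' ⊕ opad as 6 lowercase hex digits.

875c5c

Key decimal bytes [103, 73, 211, 213, 38, 145, 68] = 67 49 d3 d5 26 91 44 is 7 bytes > B = 3, so hash it first: H(key) = db, then zero-pad to 3 bytes: K' = db 00 00.
XOR each byte with 0x5c: db⊕5c=87, 00⊕5c=5c, 00⊕5c=5c.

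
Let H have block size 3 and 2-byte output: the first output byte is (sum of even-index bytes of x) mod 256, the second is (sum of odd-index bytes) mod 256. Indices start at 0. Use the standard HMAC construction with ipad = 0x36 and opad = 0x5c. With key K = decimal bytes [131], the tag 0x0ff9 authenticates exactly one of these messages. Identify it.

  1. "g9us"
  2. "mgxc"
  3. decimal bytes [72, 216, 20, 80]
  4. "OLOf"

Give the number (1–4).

Key decimal bytes [131] = 83 is 1 byte ≤ B = 3; zero-pad to 3 bytes: K' = 83 00 00.
K' ⊕ ipad = b5 36 36; K' ⊕ opad = df 5c 5c.
m1: inner = H(b5 36 36 67 39 75 73) = 97 12; tag = H(df 5c 5c 97 12) = 4df3
m2: inner = H(b5 36 36 6d 67 78 63) = b5 1b; tag = H(df 5c 5c b5 1b) = 5611
m3: inner = H(b5 36 36 48 d8 14 50) = 13 92; tag = H(df 5c 5c 13 92) = cd6f
m4: inner = H(b5 36 36 4f 4c 4f 66) = 9d d4; tag = H(df 5c 5c 9d d4) = 0ff9 ← matches

4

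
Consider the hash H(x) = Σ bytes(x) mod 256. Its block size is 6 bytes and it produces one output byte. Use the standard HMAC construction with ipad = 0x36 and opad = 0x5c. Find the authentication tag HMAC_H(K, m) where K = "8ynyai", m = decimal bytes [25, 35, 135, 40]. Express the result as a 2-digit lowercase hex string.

Key "8ynyai" = 38 79 6e 79 61 69 is exactly B = 6 bytes: K' = 38 79 6e 79 61 69.
K' ⊕ ipad = 0e 4f 58 4f 57 5f.  K' ⊕ opad = 64 25 32 25 3d 35.
Inner input = (K'⊕ipad) ∥ m = 0e 4f 58 4f 57 5f ∥ 19 23 87 28.
Inner hash: sum = 14+79+88+79+87+95+25+35+135+40 = 677; mod 256 = 165 → a5.
Outer input = (K'⊕opad) ∥ inner = 64 25 32 25 3d 35 ∥ a5.
Outer hash (tag): sum = 100+37+50+37+61+53+165 = 503; mod 256 = 247 → f7.

f7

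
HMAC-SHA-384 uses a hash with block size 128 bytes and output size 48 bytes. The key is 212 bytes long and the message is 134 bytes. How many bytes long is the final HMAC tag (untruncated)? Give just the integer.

48

The tag is one SHA-384 digest: 48 bytes.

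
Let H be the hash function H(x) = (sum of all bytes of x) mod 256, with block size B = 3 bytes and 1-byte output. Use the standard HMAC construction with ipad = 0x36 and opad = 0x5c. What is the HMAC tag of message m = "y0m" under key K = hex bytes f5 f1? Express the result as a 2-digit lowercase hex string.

88

Key hex bytes f5 f1 is 2 bytes ≤ B = 3; zero-pad to 3 bytes: K' = f5 f1 00.
K' ⊕ ipad = c3 c7 36.  K' ⊕ opad = a9 ad 5c.
Inner input = (K'⊕ipad) ∥ m = c3 c7 36 ∥ 79 30 6d.
Inner hash: sum = 195+199+54+121+48+109 = 726; mod 256 = 214 → d6.
Outer input = (K'⊕opad) ∥ inner = a9 ad 5c ∥ d6.
Outer hash (tag): sum = 169+173+92+214 = 648; mod 256 = 136 → 88.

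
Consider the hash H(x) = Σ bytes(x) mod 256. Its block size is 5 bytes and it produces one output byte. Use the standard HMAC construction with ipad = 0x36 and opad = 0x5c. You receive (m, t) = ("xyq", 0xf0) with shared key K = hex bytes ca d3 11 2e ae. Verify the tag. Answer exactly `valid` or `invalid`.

Key hex bytes ca d3 11 2e ae is exactly B = 5 bytes: K' = ca d3 11 2e ae.
K' ⊕ ipad = fc e5 27 18 98; K' ⊕ opad = 96 8f 4d 72 f2.
Inner hash: sum = 252+229+39+24+152+120+121+113 = 1050; mod 256 = 26 → 1a.
Outer hash (recomputed tag): sum = 150+143+77+114+242+26 = 752; mod 256 = 240 → f0.
Recomputed tag = f0; claimed = f0 → match.

valid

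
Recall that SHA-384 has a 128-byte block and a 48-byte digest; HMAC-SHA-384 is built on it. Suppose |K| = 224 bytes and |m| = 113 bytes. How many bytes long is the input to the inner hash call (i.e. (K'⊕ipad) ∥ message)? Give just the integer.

Key is 224 > 128 bytes, so it is hashed to 48 bytes then zero-padded to 128: |K'| = 128.
Inner input = (K'⊕ipad) ∥ m → 128 + 113 = 241 bytes.

241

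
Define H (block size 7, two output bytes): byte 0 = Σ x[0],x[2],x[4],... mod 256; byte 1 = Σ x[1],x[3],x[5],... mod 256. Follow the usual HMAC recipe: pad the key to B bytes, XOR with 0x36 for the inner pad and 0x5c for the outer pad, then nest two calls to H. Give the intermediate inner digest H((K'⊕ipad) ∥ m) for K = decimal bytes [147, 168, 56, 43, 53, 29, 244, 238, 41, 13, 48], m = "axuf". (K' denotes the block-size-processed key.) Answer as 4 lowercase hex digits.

Key decimal bytes [147, 168, 56, 43, 53, 29, 244, 238, 41, 13, 48] = 93 a8 38 2b 35 1d f4 ee 29 0d 30 is 11 bytes > B = 7, so hash it first: H(key) = 4d eb, then zero-pad to 7 bytes: K' = 4d eb 00 00 00 00 00.
K' ⊕ ipad = 7b dd 36 36 36 36 36.
Inner input = 7b dd 36 36 36 36 36 ∥ 61 78 75 66.
Inner hash: even-index sum = 507 mod 256 = 251; odd-index sum = 543 mod 256 = 31 → fb 1f.

fb1f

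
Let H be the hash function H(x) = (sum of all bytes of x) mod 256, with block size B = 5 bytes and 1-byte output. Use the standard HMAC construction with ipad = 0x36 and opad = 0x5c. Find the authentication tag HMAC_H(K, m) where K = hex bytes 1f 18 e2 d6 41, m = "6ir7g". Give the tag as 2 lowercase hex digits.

1d

Key hex bytes 1f 18 e2 d6 41 is exactly B = 5 bytes: K' = 1f 18 e2 d6 41.
K' ⊕ ipad = 29 2e d4 e0 77.  K' ⊕ opad = 43 44 be 8a 1d.
Inner input = (K'⊕ipad) ∥ m = 29 2e d4 e0 77 ∥ 36 69 72 37 67.
Inner hash: sum = 41+46+212+224+119+54+105+114+55+103 = 1073; mod 256 = 49 → 31.
Outer input = (K'⊕opad) ∥ inner = 43 44 be 8a 1d ∥ 31.
Outer hash (tag): sum = 67+68+190+138+29+49 = 541; mod 256 = 29 → 1d.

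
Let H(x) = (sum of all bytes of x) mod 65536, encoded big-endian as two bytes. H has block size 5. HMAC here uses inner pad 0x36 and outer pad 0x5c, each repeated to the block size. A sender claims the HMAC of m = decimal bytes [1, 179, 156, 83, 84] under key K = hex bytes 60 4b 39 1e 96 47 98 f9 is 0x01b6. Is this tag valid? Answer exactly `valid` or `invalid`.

Key hex bytes 60 4b 39 1e 96 47 98 f9 is 8 bytes > B = 5, so hash it first: H(key) = 03 70, then zero-pad to 5 bytes: K' = 03 70 00 00 00.
K' ⊕ ipad = 35 46 36 36 36; K' ⊕ opad = 5f 2c 5c 5c 5c.
Inner hash: sum = 53+70+54+54+54+1+179+156+83+84 = 788 → 03 14.
Outer hash (recomputed tag): sum = 95+44+92+92+92+3+20 = 438 → 01 b6.
Recomputed tag = 01b6; claimed = 01b6 → match.

valid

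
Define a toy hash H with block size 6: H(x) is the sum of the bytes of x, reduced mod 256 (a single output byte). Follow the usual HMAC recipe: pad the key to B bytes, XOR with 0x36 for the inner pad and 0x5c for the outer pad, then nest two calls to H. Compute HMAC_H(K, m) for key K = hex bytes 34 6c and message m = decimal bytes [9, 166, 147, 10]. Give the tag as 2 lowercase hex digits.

88

Key hex bytes 34 6c is 2 bytes ≤ B = 6; zero-pad to 6 bytes: K' = 34 6c 00 00 00 00.
K' ⊕ ipad = 02 5a 36 36 36 36.  K' ⊕ opad = 68 30 5c 5c 5c 5c.
Inner input = (K'⊕ipad) ∥ m = 02 5a 36 36 36 36 ∥ 09 a6 93 0a.
Inner hash: sum = 2+90+54+54+54+54+9+166+147+10 = 640; mod 256 = 128 → 80.
Outer input = (K'⊕opad) ∥ inner = 68 30 5c 5c 5c 5c ∥ 80.
Outer hash (tag): sum = 104+48+92+92+92+92+128 = 648; mod 256 = 136 → 88.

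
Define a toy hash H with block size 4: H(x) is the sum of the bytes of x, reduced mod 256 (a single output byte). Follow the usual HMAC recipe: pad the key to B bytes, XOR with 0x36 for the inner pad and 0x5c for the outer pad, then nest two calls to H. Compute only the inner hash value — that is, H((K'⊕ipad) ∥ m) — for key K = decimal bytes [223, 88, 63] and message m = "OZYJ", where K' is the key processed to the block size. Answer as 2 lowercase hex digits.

e2

Key decimal bytes [223, 88, 63] = df 58 3f is 3 bytes ≤ B = 4; zero-pad to 4 bytes: K' = df 58 3f 00.
K' ⊕ ipad = e9 6e 09 36.
Inner input = e9 6e 09 36 ∥ 4f 5a 59 4a.
Inner hash: sum = 233+110+9+54+79+90+89+74 = 738; mod 256 = 226 → e2.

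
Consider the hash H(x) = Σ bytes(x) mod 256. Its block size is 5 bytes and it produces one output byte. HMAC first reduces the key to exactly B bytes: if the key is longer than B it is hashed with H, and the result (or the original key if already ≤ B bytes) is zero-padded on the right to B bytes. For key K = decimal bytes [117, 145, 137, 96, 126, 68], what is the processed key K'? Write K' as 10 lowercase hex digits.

b100000000

|K| = 6 > B = 5, so first hash the key.
H(K): sum = 117+145+137+96+126+68 = 689; mod 256 = 177 → b1.
Zero-pad H(K) = b1 to 5 bytes: K' = b1 00 00 00 00.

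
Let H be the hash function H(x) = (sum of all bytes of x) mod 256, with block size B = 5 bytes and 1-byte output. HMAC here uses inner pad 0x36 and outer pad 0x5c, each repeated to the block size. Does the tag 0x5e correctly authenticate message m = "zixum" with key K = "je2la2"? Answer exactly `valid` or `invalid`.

invalid

Key "je2la2" = 6a 65 32 6c 61 32 is 6 bytes > B = 5, so hash it first: H(key) = 00, then zero-pad to 5 bytes: K' = 00 00 00 00 00.
K' ⊕ ipad = 36 36 36 36 36; K' ⊕ opad = 5c 5c 5c 5c 5c.
Inner hash: sum = 54+54+54+54+54+122+105+120+117+109 = 843; mod 256 = 75 → 4b.
Outer hash (recomputed tag): sum = 92+92+92+92+92+75 = 535; mod 256 = 23 → 17.
Recomputed tag = 17; claimed = 5e → mismatch.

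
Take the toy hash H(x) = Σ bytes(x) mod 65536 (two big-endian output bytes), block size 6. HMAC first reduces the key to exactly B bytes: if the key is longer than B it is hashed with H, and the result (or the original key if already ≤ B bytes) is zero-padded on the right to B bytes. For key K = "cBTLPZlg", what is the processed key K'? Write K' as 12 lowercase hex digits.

02c200000000

|K| = 8 > B = 6, so first hash the key.
H(K): sum = 99+66+84+76+80+90+108+103 = 706 → 02 c2.
Zero-pad H(K) = 02 c2 to 6 bytes: K' = 02 c2 00 00 00 00.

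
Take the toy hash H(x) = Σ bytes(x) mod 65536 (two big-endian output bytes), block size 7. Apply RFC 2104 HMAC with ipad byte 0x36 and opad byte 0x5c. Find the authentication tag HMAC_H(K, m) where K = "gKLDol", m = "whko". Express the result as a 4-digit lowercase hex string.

0199

Key "gKLDol" = 67 4b 4c 44 6f 6c is 6 bytes ≤ B = 7; zero-pad to 7 bytes: K' = 67 4b 4c 44 6f 6c 00.
K' ⊕ ipad = 51 7d 7a 72 59 5a 36.  K' ⊕ opad = 3b 17 10 18 33 30 5c.
Inner input = (K'⊕ipad) ∥ m = 51 7d 7a 72 59 5a 36 ∥ 77 68 6b 6f.
Inner hash: sum = 81+125+122+114+89+90+54+119+104+107+111 = 1116 → 04 5c.
Outer input = (K'⊕opad) ∥ inner = 3b 17 10 18 33 30 5c ∥ 04 5c.
Outer hash (tag): sum = 59+23+16+24+51+48+92+4+92 = 409 → 01 99.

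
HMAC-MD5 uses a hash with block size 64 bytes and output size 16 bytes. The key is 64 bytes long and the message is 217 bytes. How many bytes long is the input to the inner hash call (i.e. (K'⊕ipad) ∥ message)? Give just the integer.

Key is 64 ≤ 64 bytes, zero-padded: |K'| = 64.
Inner input = (K'⊕ipad) ∥ m → 64 + 217 = 281 bytes.

281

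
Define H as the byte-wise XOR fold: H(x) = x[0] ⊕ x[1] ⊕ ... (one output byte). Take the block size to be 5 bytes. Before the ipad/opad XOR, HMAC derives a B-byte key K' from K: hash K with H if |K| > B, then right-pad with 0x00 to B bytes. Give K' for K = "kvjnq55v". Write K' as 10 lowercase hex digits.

1e00000000

|K| = 8 > B = 5, so first hash the key.
H(K): XOR 6b⊕76⊕6a⊕6e⊕71⊕35⊕35⊕76 = 1e.
Zero-pad H(K) = 1e to 5 bytes: K' = 1e 00 00 00 00.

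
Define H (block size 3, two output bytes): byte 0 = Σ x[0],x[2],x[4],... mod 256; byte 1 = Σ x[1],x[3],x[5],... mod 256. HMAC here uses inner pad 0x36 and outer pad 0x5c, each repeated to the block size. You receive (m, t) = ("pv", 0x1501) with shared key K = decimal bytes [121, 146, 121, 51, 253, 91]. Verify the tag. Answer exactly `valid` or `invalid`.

Key decimal bytes [121, 146, 121, 51, 253, 91] = 79 92 79 33 fd 5b is 6 bytes > B = 3, so hash it first: H(key) = ef 20, then zero-pad to 3 bytes: K' = ef 20 00.
K' ⊕ ipad = d9 16 36; K' ⊕ opad = b3 7c 5c.
Inner hash: even-index sum = 389 mod 256 = 133; odd-index sum = 134 mod 256 = 134 → 85 86.
Outer hash (recomputed tag): even-index sum = 405 mod 256 = 149; odd-index sum = 257 mod 256 = 1 → 95 01.
Recomputed tag = 9501; claimed = 1501 → mismatch.

invalid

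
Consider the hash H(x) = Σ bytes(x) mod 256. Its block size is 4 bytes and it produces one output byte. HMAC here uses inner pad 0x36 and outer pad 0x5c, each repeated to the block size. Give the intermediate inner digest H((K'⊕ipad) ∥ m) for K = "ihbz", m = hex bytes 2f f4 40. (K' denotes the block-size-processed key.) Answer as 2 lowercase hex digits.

Key "ihbz" = 69 68 62 7a is exactly B = 4 bytes: K' = 69 68 62 7a.
K' ⊕ ipad = 5f 5e 54 4c.
Inner input = 5f 5e 54 4c ∥ 2f f4 40.
Inner hash: sum = 95+94+84+76+47+244+64 = 704; mod 256 = 192 → c0.

c0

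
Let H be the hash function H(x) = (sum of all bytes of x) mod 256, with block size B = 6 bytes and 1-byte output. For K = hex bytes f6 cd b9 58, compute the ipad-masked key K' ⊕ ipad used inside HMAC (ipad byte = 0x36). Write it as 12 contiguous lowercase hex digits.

Key hex bytes f6 cd b9 58 is 4 bytes ≤ B = 6; zero-pad to 6 bytes: K' = f6 cd b9 58 00 00.
XOR each byte with 0x36: f6⊕36=c0, cd⊕36=fb, b9⊕36=8f, 58⊕36=6e, 00⊕36=36, 00⊕36=36.

c0fb8f6e3636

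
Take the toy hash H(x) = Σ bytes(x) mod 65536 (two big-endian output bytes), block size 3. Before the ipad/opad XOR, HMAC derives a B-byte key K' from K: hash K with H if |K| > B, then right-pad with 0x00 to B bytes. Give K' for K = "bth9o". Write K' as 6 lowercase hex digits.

01e600

|K| = 5 > B = 3, so first hash the key.
H(K): sum = 98+116+104+57+111 = 486 → 01 e6.
Zero-pad H(K) = 01 e6 to 3 bytes: K' = 01 e6 00.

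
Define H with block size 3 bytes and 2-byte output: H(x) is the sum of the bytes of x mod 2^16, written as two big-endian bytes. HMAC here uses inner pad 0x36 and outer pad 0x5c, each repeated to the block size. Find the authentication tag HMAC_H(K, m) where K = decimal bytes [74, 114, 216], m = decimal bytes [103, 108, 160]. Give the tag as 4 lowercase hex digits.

Key decimal bytes [74, 114, 216] = 4a 72 d8 is exactly B = 3 bytes: K' = 4a 72 d8.
K' ⊕ ipad = 7c 44 ee.  K' ⊕ opad = 16 2e 84.
Inner input = (K'⊕ipad) ∥ m = 7c 44 ee ∥ 67 6c a0.
Inner hash: sum = 124+68+238+103+108+160 = 801 → 03 21.
Outer input = (K'⊕opad) ∥ inner = 16 2e 84 ∥ 03 21.
Outer hash (tag): sum = 22+46+132+3+33 = 236 → 00 ec.

00ec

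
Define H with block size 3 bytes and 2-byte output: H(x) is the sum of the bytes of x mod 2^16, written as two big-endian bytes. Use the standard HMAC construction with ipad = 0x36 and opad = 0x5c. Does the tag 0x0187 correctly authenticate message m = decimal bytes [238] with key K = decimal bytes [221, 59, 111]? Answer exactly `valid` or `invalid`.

invalid

Key decimal bytes [221, 59, 111] = dd 3b 6f is exactly B = 3 bytes: K' = dd 3b 6f.
K' ⊕ ipad = eb 0d 59; K' ⊕ opad = 81 67 33.
Inner hash: sum = 235+13+89+238 = 575 → 02 3f.
Outer hash (recomputed tag): sum = 129+103+51+2+63 = 348 → 01 5c.
Recomputed tag = 015c; claimed = 0187 → mismatch.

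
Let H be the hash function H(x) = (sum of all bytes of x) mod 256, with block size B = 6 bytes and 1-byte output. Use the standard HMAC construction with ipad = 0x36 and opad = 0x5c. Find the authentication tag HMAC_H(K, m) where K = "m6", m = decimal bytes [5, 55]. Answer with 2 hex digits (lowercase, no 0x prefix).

Key "m6" = 6d 36 is 2 bytes ≤ B = 6; zero-pad to 6 bytes: K' = 6d 36 00 00 00 00.
K' ⊕ ipad = 5b 00 36 36 36 36.  K' ⊕ opad = 31 6a 5c 5c 5c 5c.
Inner input = (K'⊕ipad) ∥ m = 5b 00 36 36 36 36 ∥ 05 37.
Inner hash: sum = 91+0+54+54+54+54+5+55 = 367; mod 256 = 111 → 6f.
Outer input = (K'⊕opad) ∥ inner = 31 6a 5c 5c 5c 5c ∥ 6f.
Outer hash (tag): sum = 49+106+92+92+92+92+111 = 634; mod 256 = 122 → 7a.

7a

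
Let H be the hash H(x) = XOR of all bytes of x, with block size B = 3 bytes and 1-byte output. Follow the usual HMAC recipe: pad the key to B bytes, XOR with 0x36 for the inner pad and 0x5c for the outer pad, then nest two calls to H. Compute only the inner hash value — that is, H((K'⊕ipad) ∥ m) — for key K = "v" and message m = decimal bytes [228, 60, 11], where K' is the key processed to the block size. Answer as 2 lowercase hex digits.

93

Key "v" = 76 is 1 byte ≤ B = 3; zero-pad to 3 bytes: K' = 76 00 00.
K' ⊕ ipad = 40 36 36.
Inner input = 40 36 36 ∥ e4 3c 0b.
Inner hash: XOR 40⊕36⊕36⊕e4⊕3c⊕0b = 93.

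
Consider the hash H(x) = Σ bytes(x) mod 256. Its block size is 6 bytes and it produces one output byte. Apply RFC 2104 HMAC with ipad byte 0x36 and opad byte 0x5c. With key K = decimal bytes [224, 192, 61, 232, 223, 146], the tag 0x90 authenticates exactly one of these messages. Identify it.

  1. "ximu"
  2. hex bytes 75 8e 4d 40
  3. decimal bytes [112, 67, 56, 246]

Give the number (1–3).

2

Key decimal bytes [224, 192, 61, 232, 223, 146] = e0 c0 3d e8 df 92 is exactly B = 6 bytes: K' = e0 c0 3d e8 df 92.
K' ⊕ ipad = d6 f6 0b de e9 a4; K' ⊕ opad = bc 9c 61 b4 83 ce.
m1: inner = H(d6 f6 0b de e9 a4 78 69 6d 75) = 05; tag = H(bc 9c 61 b4 83 ce 05) = c3
m2: inner = H(d6 f6 0b de e9 a4 75 8e 4d 40) = d2; tag = H(bc 9c 61 b4 83 ce d2) = 90 ← matches
m3: inner = H(d6 f6 0b de e9 a4 70 43 38 f6) = 23; tag = H(bc 9c 61 b4 83 ce 23) = e1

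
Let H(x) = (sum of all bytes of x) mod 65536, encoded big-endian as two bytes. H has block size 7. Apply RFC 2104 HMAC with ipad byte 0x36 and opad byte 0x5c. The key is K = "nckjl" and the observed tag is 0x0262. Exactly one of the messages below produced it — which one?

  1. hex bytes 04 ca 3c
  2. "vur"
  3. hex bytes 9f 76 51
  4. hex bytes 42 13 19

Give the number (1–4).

4

Key "nckjl" = 6e 63 6b 6a 6c is 5 bytes ≤ B = 7; zero-pad to 7 bytes: K' = 6e 63 6b 6a 6c 00 00.
K' ⊕ ipad = 58 55 5d 5c 5a 36 36; K' ⊕ opad = 32 3f 37 36 30 5c 5c.
m1: inner = H(58 55 5d 5c 5a 36 36 04 ca 3c) = 03 36; tag = H(32 3f 37 36 30 5c 5c 03 36) = 01ff
m2: inner = H(58 55 5d 5c 5a 36 36 76 75 72) = 03 89; tag = H(32 3f 37 36 30 5c 5c 03 89) = 0252
m3: inner = H(58 55 5d 5c 5a 36 36 9f 76 51) = 03 92; tag = H(32 3f 37 36 30 5c 5c 03 92) = 025b
m4: inner = H(58 55 5d 5c 5a 36 36 42 13 19) = 02 9a; tag = H(32 3f 37 36 30 5c 5c 02 9a) = 0262 ← matches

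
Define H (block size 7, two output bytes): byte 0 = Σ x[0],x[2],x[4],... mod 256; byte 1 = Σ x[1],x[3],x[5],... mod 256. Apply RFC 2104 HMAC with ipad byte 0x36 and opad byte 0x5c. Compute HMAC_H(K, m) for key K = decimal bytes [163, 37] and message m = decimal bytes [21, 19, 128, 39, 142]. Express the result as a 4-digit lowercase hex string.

b5a2

Key decimal bytes [163, 37] = a3 25 is 2 bytes ≤ B = 7; zero-pad to 7 bytes: K' = a3 25 00 00 00 00 00.
K' ⊕ ipad = 95 13 36 36 36 36 36.  K' ⊕ opad = ff 79 5c 5c 5c 5c 5c.
Inner input = (K'⊕ipad) ∥ m = 95 13 36 36 36 36 36 ∥ 15 13 80 27 8e.
Inner hash: even-index sum = 369 mod 256 = 113; odd-index sum = 418 mod 256 = 162 → 71 a2.
Outer input = (K'⊕opad) ∥ inner = ff 79 5c 5c 5c 5c 5c ∥ 71 a2.
Outer hash (tag): even-index sum = 693 mod 256 = 181; odd-index sum = 418 mod 256 = 162 → b5 a2.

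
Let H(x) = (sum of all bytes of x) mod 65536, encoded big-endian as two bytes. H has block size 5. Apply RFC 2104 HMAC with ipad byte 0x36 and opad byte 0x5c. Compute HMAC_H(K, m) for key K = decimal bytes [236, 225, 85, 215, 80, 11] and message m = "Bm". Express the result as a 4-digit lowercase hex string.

0264

Key decimal bytes [236, 225, 85, 215, 80, 11] = ec e1 55 d7 50 0b is 6 bytes > B = 5, so hash it first: H(key) = 03 54, then zero-pad to 5 bytes: K' = 03 54 00 00 00.
K' ⊕ ipad = 35 62 36 36 36.  K' ⊕ opad = 5f 08 5c 5c 5c.
Inner input = (K'⊕ipad) ∥ m = 35 62 36 36 36 ∥ 42 6d.
Inner hash: sum = 53+98+54+54+54+66+109 = 488 → 01 e8.
Outer input = (K'⊕opad) ∥ inner = 5f 08 5c 5c 5c ∥ 01 e8.
Outer hash (tag): sum = 95+8+92+92+92+1+232 = 612 → 02 64.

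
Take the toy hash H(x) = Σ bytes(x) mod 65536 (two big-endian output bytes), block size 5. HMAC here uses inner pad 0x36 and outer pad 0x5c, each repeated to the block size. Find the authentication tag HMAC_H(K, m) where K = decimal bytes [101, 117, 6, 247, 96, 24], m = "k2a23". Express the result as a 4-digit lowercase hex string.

Key decimal bytes [101, 117, 6, 247, 96, 24] = 65 75 06 f7 60 18 is 6 bytes > B = 5, so hash it first: H(key) = 02 4f, then zero-pad to 5 bytes: K' = 02 4f 00 00 00.
K' ⊕ ipad = 34 79 36 36 36.  K' ⊕ opad = 5e 13 5c 5c 5c.
Inner input = (K'⊕ipad) ∥ m = 34 79 36 36 36 ∥ 6b 32 61 32 33.
Inner hash: sum = 52+121+54+54+54+107+50+97+50+51 = 690 → 02 b2.
Outer input = (K'⊕opad) ∥ inner = 5e 13 5c 5c 5c ∥ 02 b2.
Outer hash (tag): sum = 94+19+92+92+92+2+178 = 569 → 02 39.

0239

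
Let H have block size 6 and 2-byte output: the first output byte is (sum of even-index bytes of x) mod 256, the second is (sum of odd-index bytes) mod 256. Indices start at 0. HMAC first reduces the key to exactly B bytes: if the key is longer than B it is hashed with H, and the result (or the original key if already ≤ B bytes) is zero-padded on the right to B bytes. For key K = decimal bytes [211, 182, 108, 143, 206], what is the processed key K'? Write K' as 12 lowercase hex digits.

Key decimal bytes [211, 182, 108, 143, 206] = d3 b6 6c 8f ce is 5 bytes ≤ B = 6; zero-pad to 6 bytes: K' = d3 b6 6c 8f ce 00.

d3b66c8fce00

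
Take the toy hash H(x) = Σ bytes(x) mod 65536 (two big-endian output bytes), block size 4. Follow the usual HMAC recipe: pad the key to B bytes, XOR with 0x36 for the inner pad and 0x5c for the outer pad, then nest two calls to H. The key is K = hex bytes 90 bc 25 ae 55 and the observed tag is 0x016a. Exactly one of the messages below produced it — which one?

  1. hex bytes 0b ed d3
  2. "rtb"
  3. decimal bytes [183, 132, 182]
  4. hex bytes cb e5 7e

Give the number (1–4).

2

Key hex bytes 90 bc 25 ae 55 is 5 bytes > B = 4, so hash it first: H(key) = 02 74, then zero-pad to 4 bytes: K' = 02 74 00 00.
K' ⊕ ipad = 34 42 36 36; K' ⊕ opad = 5e 28 5c 5c.
m1: inner = H(34 42 36 36 0b ed d3) = 02 ad; tag = H(5e 28 5c 5c 02 ad) = 01ed
m2: inner = H(34 42 36 36 72 74 62) = 02 2a; tag = H(5e 28 5c 5c 02 2a) = 016a ← matches
m3: inner = H(34 42 36 36 b7 84 b6) = 02 d3; tag = H(5e 28 5c 5c 02 d3) = 0213
m4: inner = H(34 42 36 36 cb e5 7e) = 03 10; tag = H(5e 28 5c 5c 03 10) = 0151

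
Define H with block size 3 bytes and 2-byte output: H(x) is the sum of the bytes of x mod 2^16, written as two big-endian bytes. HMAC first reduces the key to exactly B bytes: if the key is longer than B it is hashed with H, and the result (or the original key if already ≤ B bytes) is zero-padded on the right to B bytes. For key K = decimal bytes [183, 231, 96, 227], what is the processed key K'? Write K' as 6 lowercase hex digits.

|K| = 4 > B = 3, so first hash the key.
H(K): sum = 183+231+96+227 = 737 → 02 e1.
Zero-pad H(K) = 02 e1 to 3 bytes: K' = 02 e1 00.

02e100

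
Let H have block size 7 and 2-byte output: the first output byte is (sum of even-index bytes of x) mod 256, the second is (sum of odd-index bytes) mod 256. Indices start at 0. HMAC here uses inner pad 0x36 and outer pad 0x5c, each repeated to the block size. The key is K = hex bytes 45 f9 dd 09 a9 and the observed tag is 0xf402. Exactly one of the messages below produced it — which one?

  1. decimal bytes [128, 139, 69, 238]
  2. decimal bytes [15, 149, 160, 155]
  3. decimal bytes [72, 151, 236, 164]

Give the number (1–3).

Key hex bytes 45 f9 dd 09 a9 is 5 bytes ≤ B = 7; zero-pad to 7 bytes: K' = 45 f9 dd 09 a9 00 00.
K' ⊕ ipad = 73 cf eb 3f 9f 36 36; K' ⊕ opad = 19 a5 81 55 f5 5c 5c.
m1: inner = H(73 cf eb 3f 9f 36 36 80 8b 45 ee) = ac 09; tag = H(19 a5 81 55 f5 5c 5c ac 09) = f402 ← matches
m2: inner = H(73 cf eb 3f 9f 36 36 0f 95 a0 9b) = 63 f3; tag = H(19 a5 81 55 f5 5c 5c 63 f3) = deb9
m3: inner = H(73 cf eb 3f 9f 36 36 48 97 ec a4) = 6e 78; tag = H(19 a5 81 55 f5 5c 5c 6e 78) = 63c4

1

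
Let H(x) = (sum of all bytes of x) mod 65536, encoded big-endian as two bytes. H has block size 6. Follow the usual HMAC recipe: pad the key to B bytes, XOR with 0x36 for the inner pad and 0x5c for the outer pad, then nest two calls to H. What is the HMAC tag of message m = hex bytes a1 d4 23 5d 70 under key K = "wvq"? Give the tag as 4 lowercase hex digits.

Key "wvq" = 77 76 71 is 3 bytes ≤ B = 6; zero-pad to 6 bytes: K' = 77 76 71 00 00 00.
K' ⊕ ipad = 41 40 47 36 36 36.  K' ⊕ opad = 2b 2a 2d 5c 5c 5c.
Inner input = (K'⊕ipad) ∥ m = 41 40 47 36 36 36 ∥ a1 d4 23 5d 70.
Inner hash: sum = 65+64+71+54+54+54+161+212+35+93+112 = 975 → 03 cf.
Outer input = (K'⊕opad) ∥ inner = 2b 2a 2d 5c 5c 5c ∥ 03 cf.
Outer hash (tag): sum = 43+42+45+92+92+92+3+207 = 616 → 02 68.

0268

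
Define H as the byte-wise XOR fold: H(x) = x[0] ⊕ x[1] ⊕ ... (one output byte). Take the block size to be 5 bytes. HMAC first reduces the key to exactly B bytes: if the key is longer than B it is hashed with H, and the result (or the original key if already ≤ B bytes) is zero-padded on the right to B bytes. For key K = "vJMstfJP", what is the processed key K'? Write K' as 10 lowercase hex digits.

|K| = 8 > B = 5, so first hash the key.
H(K): XOR 76⊕4a⊕4d⊕73⊕74⊕66⊕4a⊕50 = 0a.
Zero-pad H(K) = 0a to 5 bytes: K' = 0a 00 00 00 00.

0a00000000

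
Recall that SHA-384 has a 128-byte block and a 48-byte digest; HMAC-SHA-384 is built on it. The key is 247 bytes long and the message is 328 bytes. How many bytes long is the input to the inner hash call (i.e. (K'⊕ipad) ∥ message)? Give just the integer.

Key is 247 > 128 bytes, so it is hashed to 48 bytes then zero-padded to 128: |K'| = 128.
Inner input = (K'⊕ipad) ∥ m → 128 + 328 = 456 bytes.

456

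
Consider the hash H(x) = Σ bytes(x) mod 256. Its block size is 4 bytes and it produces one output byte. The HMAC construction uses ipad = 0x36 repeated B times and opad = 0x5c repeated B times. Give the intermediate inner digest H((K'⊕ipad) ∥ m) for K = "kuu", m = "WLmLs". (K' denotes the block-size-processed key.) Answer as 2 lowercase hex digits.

e8

Key "kuu" = 6b 75 75 is 3 bytes ≤ B = 4; zero-pad to 4 bytes: K' = 6b 75 75 00.
K' ⊕ ipad = 5d 43 43 36.
Inner input = 5d 43 43 36 ∥ 57 4c 6d 4c 73.
Inner hash: sum = 93+67+67+54+87+76+109+76+115 = 744; mod 256 = 232 → e8.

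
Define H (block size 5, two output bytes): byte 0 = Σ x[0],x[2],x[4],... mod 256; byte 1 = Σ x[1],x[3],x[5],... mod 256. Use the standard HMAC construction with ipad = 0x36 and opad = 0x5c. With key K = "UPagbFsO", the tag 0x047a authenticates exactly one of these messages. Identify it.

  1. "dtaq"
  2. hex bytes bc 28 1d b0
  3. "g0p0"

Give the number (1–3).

1

Key "UPagbFsO" = 55 50 61 67 62 46 73 4f is 8 bytes > B = 5, so hash it first: H(key) = 8b 4c, then zero-pad to 5 bytes: K' = 8b 4c 00 00 00.
K' ⊕ ipad = bd 7a 36 36 36; K' ⊕ opad = d7 10 5c 5c 5c.
m1: inner = H(bd 7a 36 36 36 64 74 61 71) = 0e 75; tag = H(d7 10 5c 5c 5c 0e 75) = 047a ← matches
m2: inner = H(bd 7a 36 36 36 bc 28 1d b0) = 01 89; tag = H(d7 10 5c 5c 5c 01 89) = 186d
m3: inner = H(bd 7a 36 36 36 67 30 70 30) = 89 87; tag = H(d7 10 5c 5c 5c 89 87) = 16f5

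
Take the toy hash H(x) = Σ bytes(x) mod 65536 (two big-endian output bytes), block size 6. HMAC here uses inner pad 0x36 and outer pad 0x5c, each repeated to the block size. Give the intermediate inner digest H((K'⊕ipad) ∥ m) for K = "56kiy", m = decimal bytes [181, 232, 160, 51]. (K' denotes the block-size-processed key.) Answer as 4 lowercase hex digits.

Key "56kiy" = 35 36 6b 69 79 is 5 bytes ≤ B = 6; zero-pad to 6 bytes: K' = 35 36 6b 69 79 00.
K' ⊕ ipad = 03 00 5d 5f 4f 36.
Inner input = 03 00 5d 5f 4f 36 ∥ b5 e8 a0 33.
Inner hash: sum = 3+0+93+95+79+54+181+232+160+51 = 948 → 03 b4.

03b4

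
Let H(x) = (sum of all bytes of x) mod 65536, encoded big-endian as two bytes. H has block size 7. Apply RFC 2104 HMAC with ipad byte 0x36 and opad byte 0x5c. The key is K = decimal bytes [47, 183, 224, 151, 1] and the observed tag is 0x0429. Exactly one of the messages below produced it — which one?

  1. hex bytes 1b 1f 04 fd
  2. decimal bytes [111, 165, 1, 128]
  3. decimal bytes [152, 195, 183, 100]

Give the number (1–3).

3

Key decimal bytes [47, 183, 224, 151, 1] = 2f b7 e0 97 01 is 5 bytes ≤ B = 7; zero-pad to 7 bytes: K' = 2f b7 e0 97 01 00 00.
K' ⊕ ipad = 19 81 d6 a1 37 36 36; K' ⊕ opad = 73 eb bc cb 5d 5c 5c.
m1: inner = H(19 81 d6 a1 37 36 36 1b 1f 04 fd) = 03 ef; tag = H(73 eb bc cb 5d 5c 5c 03 ef) = 04ec
m2: inner = H(19 81 d6 a1 37 36 36 6f a5 01 80) = 04 49; tag = H(73 eb bc cb 5d 5c 5c 04 49) = 0447
m3: inner = H(19 81 d6 a1 37 36 36 98 c3 b7 64) = 05 2a; tag = H(73 eb bc cb 5d 5c 5c 05 2a) = 0429 ← matches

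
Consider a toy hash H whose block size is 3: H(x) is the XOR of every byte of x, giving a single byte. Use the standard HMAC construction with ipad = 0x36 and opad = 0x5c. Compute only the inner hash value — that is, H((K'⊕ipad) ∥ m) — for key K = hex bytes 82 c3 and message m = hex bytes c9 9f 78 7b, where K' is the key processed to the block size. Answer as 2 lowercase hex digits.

Key hex bytes 82 c3 is 2 bytes ≤ B = 3; zero-pad to 3 bytes: K' = 82 c3 00.
K' ⊕ ipad = b4 f5 36.
Inner input = b4 f5 36 ∥ c9 9f 78 7b.
Inner hash: XOR b4⊕f5⊕36⊕c9⊕9f⊕78⊕7b = 22.

22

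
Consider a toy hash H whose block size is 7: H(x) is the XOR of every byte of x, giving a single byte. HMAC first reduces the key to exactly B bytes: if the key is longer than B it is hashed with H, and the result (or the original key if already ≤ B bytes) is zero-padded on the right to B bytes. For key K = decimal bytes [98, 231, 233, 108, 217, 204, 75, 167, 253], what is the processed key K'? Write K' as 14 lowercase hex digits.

|K| = 9 > B = 7, so first hash the key.
H(K): XOR 62⊕e7⊕e9⊕6c⊕d9⊕cc⊕4b⊕a7⊕fd = 04.
Zero-pad H(K) = 04 to 7 bytes: K' = 04 00 00 00 00 00 00.

04000000000000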